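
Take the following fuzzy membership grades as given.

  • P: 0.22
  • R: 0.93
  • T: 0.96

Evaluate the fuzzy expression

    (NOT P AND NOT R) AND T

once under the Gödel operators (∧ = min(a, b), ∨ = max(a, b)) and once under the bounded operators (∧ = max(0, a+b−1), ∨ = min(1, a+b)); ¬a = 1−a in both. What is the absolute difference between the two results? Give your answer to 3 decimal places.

Under Gödel:
  NOT P = 1 − 0.22 = 0.78
  NOT R = 1 − 0.93 = 0.07
  NOT P AND NOT R = min(a, b) on (0.78, 0.07) = 0.07
  (NOT P AND NOT R) AND T = min(a, b) on (0.07, 0.96) = 0.07
  → value = 0.0700
Under bounded:
  NOT P = 1 − 0.22 = 0.78
  NOT R = 1 − 0.93 = 0.07
  NOT P AND NOT R = max(0, a+b−1) on (0.78, 0.07) = 0.00
  (NOT P AND NOT R) AND T = max(0, a+b−1) on (0.00, 0.96) = 0.00
  → value = 0.0000
|0.0700 − 0.0000| = 0.070

0.070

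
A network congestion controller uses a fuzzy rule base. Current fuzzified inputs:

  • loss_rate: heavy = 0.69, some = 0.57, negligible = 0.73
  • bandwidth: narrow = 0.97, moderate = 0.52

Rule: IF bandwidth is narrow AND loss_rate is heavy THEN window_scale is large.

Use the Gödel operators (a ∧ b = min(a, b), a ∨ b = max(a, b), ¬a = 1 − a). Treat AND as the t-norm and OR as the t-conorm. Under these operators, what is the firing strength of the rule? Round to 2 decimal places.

0.69

firing strength: narrow=0.97, heavy=0.69; AND[min(a, b)] → w = 0.69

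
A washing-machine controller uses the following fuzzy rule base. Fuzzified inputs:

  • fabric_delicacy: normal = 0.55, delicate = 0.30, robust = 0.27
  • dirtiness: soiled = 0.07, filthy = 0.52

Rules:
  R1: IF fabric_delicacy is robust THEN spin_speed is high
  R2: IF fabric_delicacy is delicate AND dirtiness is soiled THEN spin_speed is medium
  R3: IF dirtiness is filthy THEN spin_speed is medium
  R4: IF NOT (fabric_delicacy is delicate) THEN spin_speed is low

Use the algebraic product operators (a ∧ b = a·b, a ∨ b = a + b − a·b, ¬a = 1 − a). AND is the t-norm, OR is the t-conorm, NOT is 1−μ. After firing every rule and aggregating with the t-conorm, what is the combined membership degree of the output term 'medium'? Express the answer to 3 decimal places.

R1: robust=0.27 → w = 0.2700
R2: delicate=0.30, soiled=0.07; AND[a·b] → w = 0.0210
R3: filthy=0.52 → w = 0.5200
R4: ¬delicate=1−0.30=0.70 → w = 0.7000
Rules with consequent 'medium': {R2, R3} → strengths 0.0210, 0.5200
Aggregate via t-conorm [a + b − a·b]: 0.5301

0.530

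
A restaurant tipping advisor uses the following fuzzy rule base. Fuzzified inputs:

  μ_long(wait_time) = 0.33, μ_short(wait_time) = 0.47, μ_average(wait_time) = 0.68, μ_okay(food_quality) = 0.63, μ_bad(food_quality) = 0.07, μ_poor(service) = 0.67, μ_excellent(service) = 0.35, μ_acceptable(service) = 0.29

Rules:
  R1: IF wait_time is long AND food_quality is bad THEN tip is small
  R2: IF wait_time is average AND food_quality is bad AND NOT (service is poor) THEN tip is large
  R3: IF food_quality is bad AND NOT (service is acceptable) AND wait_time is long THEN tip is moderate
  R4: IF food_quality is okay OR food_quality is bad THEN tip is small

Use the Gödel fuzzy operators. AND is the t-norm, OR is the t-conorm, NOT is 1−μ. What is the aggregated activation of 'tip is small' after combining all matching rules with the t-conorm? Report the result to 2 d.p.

0.63

R1: long=0.33, bad=0.07; AND[min(a, b)] → w = 0.07
R2: average=0.68, bad=0.07, ¬poor=1−0.67=0.33; AND[min(a, b)] → w = 0.07
R3: bad=0.07, ¬acceptable=1−0.29=0.71, long=0.33; AND[min(a, b)] → w = 0.07
R4: okay=0.63, bad=0.07; OR[max(a, b)] → w = 0.63
Rules with consequent 'small': {R1, R4} → strengths 0.07, 0.63
Aggregate via t-conorm [max(a, b)]: 0.63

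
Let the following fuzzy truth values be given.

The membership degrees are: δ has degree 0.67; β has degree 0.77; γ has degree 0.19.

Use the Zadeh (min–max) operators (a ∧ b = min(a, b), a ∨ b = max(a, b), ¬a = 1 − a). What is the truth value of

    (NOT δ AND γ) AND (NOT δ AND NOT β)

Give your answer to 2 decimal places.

NOT δ = 1 − 0.67 = 0.33
NOT δ AND γ = min(a, b) on (0.33, 0.19) = 0.19
NOT δ = 1 − 0.67 = 0.33
NOT β = 1 − 0.77 = 0.23
NOT δ AND NOT β = min(a, b) on (0.33, 0.23) = 0.23
(NOT δ AND γ) AND (NOT δ AND NOT β) = min(a, b) on (0.19, 0.23) = 0.19

0.19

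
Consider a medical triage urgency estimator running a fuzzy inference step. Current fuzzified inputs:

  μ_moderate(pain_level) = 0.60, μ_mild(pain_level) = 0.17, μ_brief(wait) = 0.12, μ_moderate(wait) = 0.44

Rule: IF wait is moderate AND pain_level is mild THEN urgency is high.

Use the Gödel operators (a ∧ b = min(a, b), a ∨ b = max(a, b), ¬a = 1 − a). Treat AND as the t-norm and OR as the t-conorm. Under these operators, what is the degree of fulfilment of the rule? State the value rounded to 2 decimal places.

0.17

firing strength: moderate=0.44, mild=0.17; AND[min(a, b)] → w = 0.17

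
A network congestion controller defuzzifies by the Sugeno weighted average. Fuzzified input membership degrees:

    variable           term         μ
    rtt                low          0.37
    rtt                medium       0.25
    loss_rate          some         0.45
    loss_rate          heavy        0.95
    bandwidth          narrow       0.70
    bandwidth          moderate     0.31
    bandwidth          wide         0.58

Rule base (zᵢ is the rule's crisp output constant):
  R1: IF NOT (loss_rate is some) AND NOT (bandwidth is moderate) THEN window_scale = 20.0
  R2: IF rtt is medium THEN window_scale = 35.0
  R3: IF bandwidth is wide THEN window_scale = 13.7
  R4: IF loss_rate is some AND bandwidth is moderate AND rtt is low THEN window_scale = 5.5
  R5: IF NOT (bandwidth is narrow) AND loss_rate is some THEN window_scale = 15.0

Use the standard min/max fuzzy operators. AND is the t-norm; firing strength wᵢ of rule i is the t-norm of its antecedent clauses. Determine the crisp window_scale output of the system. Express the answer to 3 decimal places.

17.036

R1 (z=20.0): ¬some=1−0.45=0.55, ¬moderate=1−0.31=0.69; AND[min(a, b)] → w = 0.55
R2 (z=35.0): medium=0.25 → w = 0.25
R3 (z=13.7): wide=0.58 → w = 0.58
R4 (z=5.5): some=0.45, moderate=0.31, low=0.37; AND[min(a, b)] → w = 0.31
R5 (z=15.0): ¬narrow=1−0.70=0.30, some=0.45; AND[min(a, b)] → w = 0.30
Weighted average = (0.55·20.0 + 0.25·35.0 + 0.58·13.7 + 0.31·5.5 + 0.30·15.0) / (0.55 + 0.25 + 0.58 + 0.31 + 0.30)
  = 33.9010 / 1.9900 = 17.036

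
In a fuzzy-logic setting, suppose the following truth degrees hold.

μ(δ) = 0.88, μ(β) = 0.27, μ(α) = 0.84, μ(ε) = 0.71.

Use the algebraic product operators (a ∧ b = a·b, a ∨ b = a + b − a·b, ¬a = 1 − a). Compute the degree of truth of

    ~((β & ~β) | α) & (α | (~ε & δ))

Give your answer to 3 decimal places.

0.113

~β = 1 − 0.2700 = 0.7300
β & ~β = a·b on (0.2700, 0.7300) = 0.1971
(β & ~β) | α = a + b − a·b on (0.1971, 0.8400) = 0.8715
~((β & ~β) | α) = 1 − 0.8715 = 0.1285
~ε = 1 − 0.7100 = 0.2900
~ε & δ = a·b on (0.2900, 0.8800) = 0.2552
α | (~ε & δ) = a + b − a·b on (0.8400, 0.2552) = 0.8808
~((β & ~β) | α) & (α | (~ε & δ)) = a·b on (0.1285, 0.8808) = 0.1132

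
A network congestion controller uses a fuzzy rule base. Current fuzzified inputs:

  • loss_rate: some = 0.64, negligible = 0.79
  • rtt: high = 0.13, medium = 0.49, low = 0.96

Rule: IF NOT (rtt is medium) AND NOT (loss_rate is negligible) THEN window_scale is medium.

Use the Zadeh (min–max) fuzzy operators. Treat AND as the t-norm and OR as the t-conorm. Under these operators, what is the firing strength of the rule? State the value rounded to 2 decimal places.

0.21

firing strength: ¬medium=1−0.49=0.51, ¬negligible=1−0.79=0.21; AND[min(a, b)] → w = 0.21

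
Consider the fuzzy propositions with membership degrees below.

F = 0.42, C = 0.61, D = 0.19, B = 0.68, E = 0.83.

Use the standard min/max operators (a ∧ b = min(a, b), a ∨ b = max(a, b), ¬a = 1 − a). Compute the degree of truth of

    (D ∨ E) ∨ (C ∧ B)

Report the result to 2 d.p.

0.83

D ∨ E = max(a, b) on (0.19, 0.83) = 0.83
C ∧ B = min(a, b) on (0.61, 0.68) = 0.61
(D ∨ E) ∨ (C ∧ B) = max(a, b) on (0.83, 0.61) = 0.83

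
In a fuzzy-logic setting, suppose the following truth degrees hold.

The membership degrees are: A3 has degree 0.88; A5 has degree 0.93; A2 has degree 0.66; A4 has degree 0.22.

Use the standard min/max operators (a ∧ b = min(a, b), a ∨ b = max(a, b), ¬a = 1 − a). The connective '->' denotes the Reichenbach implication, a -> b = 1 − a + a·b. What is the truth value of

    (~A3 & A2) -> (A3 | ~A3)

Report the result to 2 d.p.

0.99

~A3 = 1 − 0.88 = 0.12
~A3 & A2 = min(a, b) on (0.12, 0.66) = 0.12
~A3 = 1 − 0.88 = 0.12
A3 | ~A3 = max(a, b) on (0.88, 0.12) = 0.88
(~A3 & A2) -> (A3 | ~A3)  [Reichenbach: 1 − a + a·b] with a=0.12, b=0.88 → 0.99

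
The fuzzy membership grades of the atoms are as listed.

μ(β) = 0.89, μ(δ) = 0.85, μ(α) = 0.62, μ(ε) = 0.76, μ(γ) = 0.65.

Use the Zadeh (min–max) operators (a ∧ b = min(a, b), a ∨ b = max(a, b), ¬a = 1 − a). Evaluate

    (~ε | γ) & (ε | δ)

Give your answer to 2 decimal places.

0.65

~ε = 1 − 0.76 = 0.24
~ε | γ = max(a, b) on (0.24, 0.65) = 0.65
ε | δ = max(a, b) on (0.76, 0.85) = 0.85
(~ε | γ) & (ε | δ) = min(a, b) on (0.65, 0.85) = 0.65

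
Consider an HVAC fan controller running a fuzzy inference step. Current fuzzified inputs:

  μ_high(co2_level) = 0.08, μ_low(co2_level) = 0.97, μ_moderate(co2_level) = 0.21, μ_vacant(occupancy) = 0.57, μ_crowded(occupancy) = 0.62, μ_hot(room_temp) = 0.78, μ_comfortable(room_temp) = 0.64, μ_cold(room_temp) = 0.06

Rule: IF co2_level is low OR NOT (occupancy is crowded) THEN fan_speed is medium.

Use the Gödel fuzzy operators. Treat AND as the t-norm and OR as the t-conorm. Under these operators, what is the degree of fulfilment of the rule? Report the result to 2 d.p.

firing strength: low=0.97, ¬crowded=1−0.62=0.38; OR[max(a, b)] → w = 0.97

0.97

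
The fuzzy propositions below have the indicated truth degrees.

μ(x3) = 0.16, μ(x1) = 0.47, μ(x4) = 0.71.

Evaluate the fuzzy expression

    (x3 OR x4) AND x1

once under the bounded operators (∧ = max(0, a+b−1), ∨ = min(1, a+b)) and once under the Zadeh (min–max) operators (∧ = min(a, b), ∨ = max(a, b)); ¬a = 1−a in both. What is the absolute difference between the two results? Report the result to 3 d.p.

0.130

Under bounded:
  x3 OR x4 = min(1, a+b) on (0.16, 0.71) = 0.87
  (x3 OR x4) AND x1 = max(0, a+b−1) on (0.87, 0.47) = 0.34
  → value = 0.3400
Under Zadeh (min–max):
  x3 OR x4 = max(a, b) on (0.16, 0.71) = 0.71
  (x3 OR x4) AND x1 = min(a, b) on (0.71, 0.47) = 0.47
  → value = 0.4700
|0.3400 − 0.4700| = 0.130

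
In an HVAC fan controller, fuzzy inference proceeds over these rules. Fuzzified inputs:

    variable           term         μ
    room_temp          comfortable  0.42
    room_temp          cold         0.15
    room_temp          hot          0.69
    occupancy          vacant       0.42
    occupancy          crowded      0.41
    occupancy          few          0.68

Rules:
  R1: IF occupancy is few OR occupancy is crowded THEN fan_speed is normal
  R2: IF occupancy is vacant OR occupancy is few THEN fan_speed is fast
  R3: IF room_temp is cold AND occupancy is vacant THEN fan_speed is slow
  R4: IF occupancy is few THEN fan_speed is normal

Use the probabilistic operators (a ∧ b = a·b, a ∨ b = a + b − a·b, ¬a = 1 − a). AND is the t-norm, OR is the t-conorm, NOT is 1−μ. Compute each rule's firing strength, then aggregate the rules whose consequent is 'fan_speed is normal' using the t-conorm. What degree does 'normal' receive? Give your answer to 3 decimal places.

R1: few=0.68, crowded=0.41; OR[a + b − a·b] → w = 0.8112
R2: vacant=0.42, few=0.68; OR[a + b − a·b] → w = 0.8144
R3: cold=0.15, vacant=0.42; AND[a·b] → w = 0.0630
R4: few=0.68 → w = 0.6800
Rules with consequent 'normal': {R1, R4} → strengths 0.8112, 0.6800
Aggregate via t-conorm [a + b − a·b]: 0.9396

0.940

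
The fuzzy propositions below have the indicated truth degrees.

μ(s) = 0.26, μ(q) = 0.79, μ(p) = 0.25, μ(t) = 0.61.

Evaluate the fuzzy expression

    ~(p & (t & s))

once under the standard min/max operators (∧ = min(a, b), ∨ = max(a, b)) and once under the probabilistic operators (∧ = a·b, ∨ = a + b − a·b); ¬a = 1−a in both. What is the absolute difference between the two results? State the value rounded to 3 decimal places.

Under standard min/max:
  t & s = min(a, b) on (0.61, 0.26) = 0.26
  p & (t & s) = min(a, b) on (0.25, 0.26) = 0.25
  ~(p & (t & s)) = 1 − 0.25 = 0.75
  → value = 0.7500
Under probabilistic:
  t & s = a·b on (0.6100, 0.2600) = 0.1586
  p & (t & s) = a·b on (0.2500, 0.1586) = 0.0396
  ~(p & (t & s)) = 1 − 0.0396 = 0.9604
  → value = 0.9604
|0.7500 − 0.9604| = 0.210

0.210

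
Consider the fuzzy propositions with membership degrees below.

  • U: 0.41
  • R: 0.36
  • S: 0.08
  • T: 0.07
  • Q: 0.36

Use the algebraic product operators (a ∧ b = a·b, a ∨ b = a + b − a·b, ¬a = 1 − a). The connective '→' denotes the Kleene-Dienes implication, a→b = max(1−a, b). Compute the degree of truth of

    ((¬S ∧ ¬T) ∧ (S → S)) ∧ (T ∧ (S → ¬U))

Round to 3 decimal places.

0.051

¬S = 1 − 0.0800 = 0.9200
¬T = 1 − 0.0700 = 0.9300
¬S ∧ ¬T = a·b on (0.9200, 0.9300) = 0.8556
S → S  [Kleene-Dienes: max(1−a, b)] with a=0.0800, b=0.0800 → 0.9200
(¬S ∧ ¬T) ∧ (S → S) = a·b on (0.8556, 0.9200) = 0.7872
¬U = 1 − 0.4100 = 0.5900
S → ¬U  [Kleene-Dienes: max(1−a, b)] with a=0.0800, b=0.5900 → 0.9200
T ∧ (S → ¬U) = a·b on (0.0700, 0.9200) = 0.0644
((¬S ∧ ¬T) ∧ (S → S)) ∧ (T ∧ (S → ¬U)) = a·b on (0.7872, 0.0644) = 0.0507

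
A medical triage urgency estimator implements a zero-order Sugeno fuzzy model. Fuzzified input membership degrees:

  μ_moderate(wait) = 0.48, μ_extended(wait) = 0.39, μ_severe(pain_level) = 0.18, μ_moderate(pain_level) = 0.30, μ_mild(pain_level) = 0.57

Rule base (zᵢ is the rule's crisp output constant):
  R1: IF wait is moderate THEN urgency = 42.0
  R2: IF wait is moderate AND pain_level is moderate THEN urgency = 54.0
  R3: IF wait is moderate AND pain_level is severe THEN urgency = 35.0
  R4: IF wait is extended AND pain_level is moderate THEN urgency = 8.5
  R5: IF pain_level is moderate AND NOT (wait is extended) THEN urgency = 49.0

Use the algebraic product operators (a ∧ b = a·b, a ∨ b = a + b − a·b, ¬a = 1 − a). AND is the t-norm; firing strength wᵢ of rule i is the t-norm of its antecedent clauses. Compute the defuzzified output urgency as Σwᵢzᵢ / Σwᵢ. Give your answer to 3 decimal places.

40.500

R1 (z=42.0): moderate=0.48 → w = 0.4800
R2 (z=54.0): moderate=0.48, moderate=0.30; AND[a·b] → w = 0.1440
R3 (z=35.0): moderate=0.48, severe=0.18; AND[a·b] → w = 0.0864
R4 (z=8.5): extended=0.39, moderate=0.30; AND[a·b] → w = 0.1170
R5 (z=49.0): moderate=0.30, ¬extended=1−0.39=0.61; AND[a·b] → w = 0.1830
Weighted average = (0.4800·42.0 + 0.1440·54.0 + 0.0864·35.0 + 0.1170·8.5 + 0.1830·49.0) / (0.4800 + 0.1440 + 0.0864 + 0.1170 + 0.1830)
  = 40.9215 / 1.0104 = 40.500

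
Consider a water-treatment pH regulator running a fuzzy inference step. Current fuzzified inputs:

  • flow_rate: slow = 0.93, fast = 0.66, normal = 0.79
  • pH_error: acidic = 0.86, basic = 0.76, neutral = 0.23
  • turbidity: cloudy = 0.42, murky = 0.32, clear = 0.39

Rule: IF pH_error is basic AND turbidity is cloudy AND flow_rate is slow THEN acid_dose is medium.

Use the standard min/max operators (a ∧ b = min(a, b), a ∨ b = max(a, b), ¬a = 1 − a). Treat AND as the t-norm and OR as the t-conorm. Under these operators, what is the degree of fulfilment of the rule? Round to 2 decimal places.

0.42

firing strength: basic=0.76, cloudy=0.42, slow=0.93; AND[min(a, b)] → w = 0.42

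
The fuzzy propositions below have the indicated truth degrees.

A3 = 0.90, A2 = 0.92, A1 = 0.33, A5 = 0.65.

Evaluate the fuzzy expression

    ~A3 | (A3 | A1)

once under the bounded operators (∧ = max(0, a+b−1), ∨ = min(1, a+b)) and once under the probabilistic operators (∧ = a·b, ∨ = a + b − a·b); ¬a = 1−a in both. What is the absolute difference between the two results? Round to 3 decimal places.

0.060

Under bounded:
  ~A3 = 1 − 0.90 = 0.10
  A3 | A1 = min(1, a+b) on (0.90, 0.33) = 1.00
  ~A3 | (A3 | A1) = min(1, a+b) on (0.10, 1.00) = 1.00
  → value = 1.0000
Under probabilistic:
  ~A3 = 1 − 0.9000 = 0.1000
  A3 | A1 = a + b − a·b on (0.9000, 0.3300) = 0.9330
  ~A3 | (A3 | A1) = a + b − a·b on (0.1000, 0.9330) = 0.9397
  → value = 0.9397
|1.0000 − 0.9397| = 0.060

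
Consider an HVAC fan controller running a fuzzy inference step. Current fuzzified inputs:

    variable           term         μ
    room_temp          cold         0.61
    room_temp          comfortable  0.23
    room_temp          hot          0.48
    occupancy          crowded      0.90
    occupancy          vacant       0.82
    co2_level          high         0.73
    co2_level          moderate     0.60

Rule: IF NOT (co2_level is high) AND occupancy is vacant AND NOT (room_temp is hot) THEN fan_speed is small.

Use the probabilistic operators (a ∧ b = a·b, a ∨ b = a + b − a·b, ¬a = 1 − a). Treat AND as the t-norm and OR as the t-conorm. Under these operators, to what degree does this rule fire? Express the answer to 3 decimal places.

firing strength: ¬high=1−0.73=0.27, vacant=0.82, ¬hot=1−0.48=0.52; AND[a·b] → w = 0.1151

0.115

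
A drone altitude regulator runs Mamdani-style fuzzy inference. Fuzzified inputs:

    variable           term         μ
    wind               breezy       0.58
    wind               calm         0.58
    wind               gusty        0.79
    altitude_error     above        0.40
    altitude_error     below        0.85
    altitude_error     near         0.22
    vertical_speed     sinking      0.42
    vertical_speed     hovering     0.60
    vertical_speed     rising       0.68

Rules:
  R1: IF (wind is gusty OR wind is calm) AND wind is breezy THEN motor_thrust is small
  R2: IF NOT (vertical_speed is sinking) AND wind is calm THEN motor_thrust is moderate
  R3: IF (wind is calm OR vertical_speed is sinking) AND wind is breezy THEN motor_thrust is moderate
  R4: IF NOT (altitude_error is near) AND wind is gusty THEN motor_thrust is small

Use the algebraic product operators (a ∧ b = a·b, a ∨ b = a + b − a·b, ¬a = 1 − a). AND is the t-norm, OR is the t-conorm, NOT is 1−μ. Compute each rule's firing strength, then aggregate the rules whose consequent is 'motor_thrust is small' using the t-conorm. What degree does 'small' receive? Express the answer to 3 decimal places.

R1: (gusty=0.79 OR calm=0.58) = 0.9118; AND[a·b] with breezy=0.58 → w = 0.5288
R2: ¬sinking=1−0.42=0.58, calm=0.58; AND[a·b] → w = 0.3364
R3: (calm=0.58 OR sinking=0.42) = 0.7564; AND[a·b] with breezy=0.58 → w = 0.4387
R4: ¬near=1−0.22=0.78, gusty=0.79; AND[a·b] → w = 0.6162
Rules with consequent 'small': {R1, R4} → strengths 0.5288, 0.6162
Aggregate via t-conorm [a + b − a·b]: 0.8192

0.819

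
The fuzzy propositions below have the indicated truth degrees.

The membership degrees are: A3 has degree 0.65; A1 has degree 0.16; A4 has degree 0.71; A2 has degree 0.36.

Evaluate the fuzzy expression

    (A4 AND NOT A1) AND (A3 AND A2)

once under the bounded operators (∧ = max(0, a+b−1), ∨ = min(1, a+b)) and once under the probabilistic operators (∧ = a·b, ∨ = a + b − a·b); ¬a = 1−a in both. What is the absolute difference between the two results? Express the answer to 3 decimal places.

Under bounded:
  NOT A1 = 1 − 0.16 = 0.84
  A4 AND NOT A1 = max(0, a+b−1) on (0.71, 0.84) = 0.55
  A3 AND A2 = max(0, a+b−1) on (0.65, 0.36) = 0.01
  (A4 AND NOT A1) AND (A3 AND A2) = max(0, a+b−1) on (0.55, 0.01) = 0.00
  → value = 0.0000
Under probabilistic:
  NOT A1 = 1 − 0.1600 = 0.8400
  A4 AND NOT A1 = a·b on (0.7100, 0.8400) = 0.5964
  A3 AND A2 = a·b on (0.6500, 0.3600) = 0.2340
  (A4 AND NOT A1) AND (A3 AND A2) = a·b on (0.5964, 0.2340) = 0.1396
  → value = 0.1396
|0.0000 − 0.1396| = 0.140

0.140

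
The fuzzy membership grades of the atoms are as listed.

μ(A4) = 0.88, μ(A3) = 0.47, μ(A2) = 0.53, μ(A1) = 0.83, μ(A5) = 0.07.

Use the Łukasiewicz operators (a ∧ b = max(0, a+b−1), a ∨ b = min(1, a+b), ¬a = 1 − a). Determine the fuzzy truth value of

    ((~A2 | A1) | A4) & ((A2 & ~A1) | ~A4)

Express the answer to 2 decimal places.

~A2 = 1 − 0.53 = 0.47
~A2 | A1 = min(1, a+b) on (0.47, 0.83) = 1.00
(~A2 | A1) | A4 = min(1, a+b) on (1.00, 0.88) = 1.00
~A1 = 1 − 0.83 = 0.17
A2 & ~A1 = max(0, a+b−1) on (0.53, 0.17) = 0.00
~A4 = 1 − 0.88 = 0.12
(A2 & ~A1) | ~A4 = min(1, a+b) on (0.00, 0.12) = 0.12
((~A2 | A1) | A4) & ((A2 & ~A1) | ~A4) = max(0, a+b−1) on (1.00, 0.12) = 0.12

0.12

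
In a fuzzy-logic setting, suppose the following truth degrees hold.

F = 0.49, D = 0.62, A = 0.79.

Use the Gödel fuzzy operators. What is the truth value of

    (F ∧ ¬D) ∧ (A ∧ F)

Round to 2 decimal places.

0.38

¬D = 1 − 0.62 = 0.38
F ∧ ¬D = min(a, b) on (0.49, 0.38) = 0.38
A ∧ F = min(a, b) on (0.79, 0.49) = 0.49
(F ∧ ¬D) ∧ (A ∧ F) = min(a, b) on (0.38, 0.49) = 0.38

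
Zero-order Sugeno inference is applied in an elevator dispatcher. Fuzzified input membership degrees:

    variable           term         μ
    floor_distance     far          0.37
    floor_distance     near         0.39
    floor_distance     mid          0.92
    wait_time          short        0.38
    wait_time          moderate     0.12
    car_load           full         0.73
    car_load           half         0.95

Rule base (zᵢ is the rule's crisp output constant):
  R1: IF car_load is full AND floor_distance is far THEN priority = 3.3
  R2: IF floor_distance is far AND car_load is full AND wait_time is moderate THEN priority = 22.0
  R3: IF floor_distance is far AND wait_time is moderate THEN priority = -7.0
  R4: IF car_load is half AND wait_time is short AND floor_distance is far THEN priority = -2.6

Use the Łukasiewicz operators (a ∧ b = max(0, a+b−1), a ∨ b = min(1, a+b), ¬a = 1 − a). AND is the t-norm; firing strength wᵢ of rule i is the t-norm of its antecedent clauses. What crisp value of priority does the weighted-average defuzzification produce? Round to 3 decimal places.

3.300

R1 (z=3.3): full=0.73, far=0.37; AND[max(0, a+b−1)] → w = 0.10
R2 (z=22.0): far=0.37, full=0.73, moderate=0.12; AND[max(0, a+b−1)] → w = 0.00
R3 (z=-7.0): far=0.37, moderate=0.12; AND[max(0, a+b−1)] → w = 0.00
R4 (z=-2.6): half=0.95, short=0.38, far=0.37; AND[max(0, a+b−1)] → w = 0.00
Weighted average = (0.10·3.3 + 0.00·22.0 + 0.00·-7.0 + 0.00·-2.6) / (0.10 + 0.00 + 0.00 + 0.00)
  = 0.3300 / 0.1000 = 3.300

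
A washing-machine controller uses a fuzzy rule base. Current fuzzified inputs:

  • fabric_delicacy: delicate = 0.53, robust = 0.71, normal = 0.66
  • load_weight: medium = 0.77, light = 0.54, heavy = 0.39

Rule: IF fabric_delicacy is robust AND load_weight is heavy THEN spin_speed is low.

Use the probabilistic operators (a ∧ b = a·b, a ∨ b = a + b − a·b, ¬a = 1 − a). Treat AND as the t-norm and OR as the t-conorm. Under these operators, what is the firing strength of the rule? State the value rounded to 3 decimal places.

firing strength: robust=0.71, heavy=0.39; AND[a·b] → w = 0.2769

0.277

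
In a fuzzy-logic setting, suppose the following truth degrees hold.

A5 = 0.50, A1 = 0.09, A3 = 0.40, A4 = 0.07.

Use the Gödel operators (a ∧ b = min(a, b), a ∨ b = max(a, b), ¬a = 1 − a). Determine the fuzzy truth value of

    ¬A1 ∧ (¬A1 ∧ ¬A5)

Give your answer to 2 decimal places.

¬A1 = 1 − 0.09 = 0.91
¬A1 = 1 − 0.09 = 0.91
¬A5 = 1 − 0.50 = 0.50
¬A1 ∧ ¬A5 = min(a, b) on (0.91, 0.50) = 0.50
¬A1 ∧ (¬A1 ∧ ¬A5) = min(a, b) on (0.91, 0.50) = 0.50

0.50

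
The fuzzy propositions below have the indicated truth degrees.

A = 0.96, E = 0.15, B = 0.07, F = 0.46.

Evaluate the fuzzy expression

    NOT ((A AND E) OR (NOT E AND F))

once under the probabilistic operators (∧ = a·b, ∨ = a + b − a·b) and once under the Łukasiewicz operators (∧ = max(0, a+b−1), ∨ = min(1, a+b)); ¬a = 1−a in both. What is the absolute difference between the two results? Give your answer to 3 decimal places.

Under probabilistic:
  A AND E = a·b on (0.9600, 0.1500) = 0.1440
  NOT E = 1 − 0.1500 = 0.8500
  NOT E AND F = a·b on (0.8500, 0.4600) = 0.3910
  (A AND E) OR (NOT E AND F) = a + b − a·b on (0.1440, 0.3910) = 0.4787
  NOT ((A AND E) OR (NOT E AND F)) = 1 − 0.4787 = 0.5213
  → value = 0.5213
Under Łukasiewicz:
  A AND E = max(0, a+b−1) on (0.96, 0.15) = 0.11
  NOT E = 1 − 0.15 = 0.85
  NOT E AND F = max(0, a+b−1) on (0.85, 0.46) = 0.31
  (A AND E) OR (NOT E AND F) = min(1, a+b) on (0.11, 0.31) = 0.42
  NOT ((A AND E) OR (NOT E AND F)) = 1 − 0.42 = 0.58
  → value = 0.5800
|0.5213 − 0.5800| = 0.059

0.059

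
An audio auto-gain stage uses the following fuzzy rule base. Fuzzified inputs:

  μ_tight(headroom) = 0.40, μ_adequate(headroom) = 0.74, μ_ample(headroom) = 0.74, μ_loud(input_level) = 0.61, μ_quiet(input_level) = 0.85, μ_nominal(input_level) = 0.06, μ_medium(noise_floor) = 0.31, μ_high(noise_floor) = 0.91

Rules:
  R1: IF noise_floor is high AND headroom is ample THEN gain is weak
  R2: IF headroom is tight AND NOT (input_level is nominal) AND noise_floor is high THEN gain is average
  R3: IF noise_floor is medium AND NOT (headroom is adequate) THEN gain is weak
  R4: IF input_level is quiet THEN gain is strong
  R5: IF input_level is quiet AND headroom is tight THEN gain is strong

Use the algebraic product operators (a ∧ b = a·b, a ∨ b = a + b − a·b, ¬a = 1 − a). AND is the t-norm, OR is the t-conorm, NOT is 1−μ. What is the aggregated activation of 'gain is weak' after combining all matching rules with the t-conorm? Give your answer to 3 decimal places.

R1: high=0.91, ample=0.74; AND[a·b] → w = 0.6734
R2: tight=0.40, ¬nominal=1−0.06=0.94, high=0.91; AND[a·b] → w = 0.3422
R3: medium=0.31, ¬adequate=1−0.74=0.26; AND[a·b] → w = 0.0806
R4: quiet=0.85 → w = 0.8500
R5: quiet=0.85, tight=0.40; AND[a·b] → w = 0.3400
Rules with consequent 'weak': {R1, R3} → strengths 0.6734, 0.0806
Aggregate via t-conorm [a + b − a·b]: 0.6997

0.700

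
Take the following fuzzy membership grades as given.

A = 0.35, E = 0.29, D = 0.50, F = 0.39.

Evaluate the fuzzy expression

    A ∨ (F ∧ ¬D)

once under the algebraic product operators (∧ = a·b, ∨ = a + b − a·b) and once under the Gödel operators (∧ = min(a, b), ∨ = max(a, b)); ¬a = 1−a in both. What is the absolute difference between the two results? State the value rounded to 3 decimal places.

Under algebraic product:
  ¬D = 1 − 0.5000 = 0.5000
  F ∧ ¬D = a·b on (0.3900, 0.5000) = 0.1950
  A ∨ (F ∧ ¬D) = a + b − a·b on (0.3500, 0.1950) = 0.4767
  → value = 0.4767
Under Gödel:
  ¬D = 1 − 0.50 = 0.50
  F ∧ ¬D = min(a, b) on (0.39, 0.50) = 0.39
  A ∨ (F ∧ ¬D) = max(a, b) on (0.35, 0.39) = 0.39
  → value = 0.3900
|0.4767 − 0.3900| = 0.087

0.087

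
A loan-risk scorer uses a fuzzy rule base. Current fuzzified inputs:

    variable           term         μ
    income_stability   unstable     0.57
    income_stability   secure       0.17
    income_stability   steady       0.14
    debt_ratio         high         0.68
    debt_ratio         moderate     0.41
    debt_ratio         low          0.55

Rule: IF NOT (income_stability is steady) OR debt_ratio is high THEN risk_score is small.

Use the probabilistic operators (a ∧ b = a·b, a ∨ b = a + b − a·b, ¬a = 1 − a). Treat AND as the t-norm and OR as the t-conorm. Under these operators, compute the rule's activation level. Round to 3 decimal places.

0.955

firing strength: ¬steady=1−0.14=0.86, high=0.68; OR[a + b − a·b] → w = 0.9552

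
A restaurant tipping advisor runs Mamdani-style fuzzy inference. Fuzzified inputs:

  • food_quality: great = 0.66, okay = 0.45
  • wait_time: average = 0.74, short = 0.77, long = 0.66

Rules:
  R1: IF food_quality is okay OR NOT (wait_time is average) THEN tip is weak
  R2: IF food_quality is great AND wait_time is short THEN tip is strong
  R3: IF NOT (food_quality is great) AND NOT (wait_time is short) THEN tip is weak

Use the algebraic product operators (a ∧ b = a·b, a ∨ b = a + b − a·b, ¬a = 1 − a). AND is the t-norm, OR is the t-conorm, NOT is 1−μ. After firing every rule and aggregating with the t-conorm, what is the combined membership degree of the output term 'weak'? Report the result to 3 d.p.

R1: okay=0.45, ¬average=1−0.74=0.26; OR[a + b − a·b] → w = 0.5930
R2: great=0.66, short=0.77; AND[a·b] → w = 0.5082
R3: ¬great=1−0.66=0.34, ¬short=1−0.77=0.23; AND[a·b] → w = 0.0782
Rules with consequent 'weak': {R1, R3} → strengths 0.5930, 0.0782
Aggregate via t-conorm [a + b − a·b]: 0.6248

0.625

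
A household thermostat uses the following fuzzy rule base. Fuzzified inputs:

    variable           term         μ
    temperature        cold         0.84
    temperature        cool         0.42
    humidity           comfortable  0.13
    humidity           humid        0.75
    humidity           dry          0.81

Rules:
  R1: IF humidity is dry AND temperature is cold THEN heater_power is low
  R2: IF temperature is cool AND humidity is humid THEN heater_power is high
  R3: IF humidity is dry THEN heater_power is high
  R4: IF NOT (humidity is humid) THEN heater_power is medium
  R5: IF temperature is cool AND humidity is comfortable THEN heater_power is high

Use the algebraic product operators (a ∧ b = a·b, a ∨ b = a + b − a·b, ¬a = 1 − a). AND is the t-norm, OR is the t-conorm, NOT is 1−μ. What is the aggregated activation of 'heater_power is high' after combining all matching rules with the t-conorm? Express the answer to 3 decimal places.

0.877

R1: dry=0.81, cold=0.84; AND[a·b] → w = 0.6804
R2: cool=0.42, humid=0.75; AND[a·b] → w = 0.3150
R3: dry=0.81 → w = 0.8100
R4: ¬humid=1−0.75=0.25 → w = 0.2500
R5: cool=0.42, comfortable=0.13; AND[a·b] → w = 0.0546
Rules with consequent 'high': {R2, R3, R5} → strengths 0.3150, 0.8100, 0.0546
Aggregate via t-conorm [a + b − a·b]: 0.8770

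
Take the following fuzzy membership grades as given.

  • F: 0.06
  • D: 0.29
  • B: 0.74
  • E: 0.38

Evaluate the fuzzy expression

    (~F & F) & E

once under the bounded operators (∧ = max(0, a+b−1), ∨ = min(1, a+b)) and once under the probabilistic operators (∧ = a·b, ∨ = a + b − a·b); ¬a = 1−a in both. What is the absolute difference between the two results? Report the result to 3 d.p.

Under bounded:
  ~F = 1 − 0.06 = 0.94
  ~F & F = max(0, a+b−1) on (0.94, 0.06) = 0.00
  (~F & F) & E = max(0, a+b−1) on (0.00, 0.38) = 0.00
  → value = 0.0000
Under probabilistic:
  ~F = 1 − 0.0600 = 0.9400
  ~F & F = a·b on (0.9400, 0.0600) = 0.0564
  (~F & F) & E = a·b on (0.0564, 0.3800) = 0.0214
  → value = 0.0214
|0.0000 − 0.0214| = 0.021

0.021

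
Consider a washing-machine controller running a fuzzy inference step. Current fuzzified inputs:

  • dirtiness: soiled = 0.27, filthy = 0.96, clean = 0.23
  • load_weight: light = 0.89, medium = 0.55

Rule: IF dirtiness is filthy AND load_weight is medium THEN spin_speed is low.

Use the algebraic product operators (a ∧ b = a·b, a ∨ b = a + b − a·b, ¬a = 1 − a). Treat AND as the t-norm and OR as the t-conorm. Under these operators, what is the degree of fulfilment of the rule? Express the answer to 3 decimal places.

firing strength: filthy=0.96, medium=0.55; AND[a·b] → w = 0.5280

0.528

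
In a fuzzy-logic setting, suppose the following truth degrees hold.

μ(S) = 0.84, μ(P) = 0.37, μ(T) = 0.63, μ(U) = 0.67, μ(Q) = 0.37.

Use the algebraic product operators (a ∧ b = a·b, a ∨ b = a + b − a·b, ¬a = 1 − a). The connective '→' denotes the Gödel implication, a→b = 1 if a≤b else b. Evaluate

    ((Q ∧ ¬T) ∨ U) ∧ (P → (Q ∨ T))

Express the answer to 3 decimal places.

¬T = 1 − 0.6300 = 0.3700
Q ∧ ¬T = a·b on (0.3700, 0.3700) = 0.1369
(Q ∧ ¬T) ∨ U = a + b − a·b on (0.1369, 0.6700) = 0.7152
Q ∨ T = a + b − a·b on (0.3700, 0.6300) = 0.7669
P → (Q ∨ T)  [Gödel: 1 if a≤b else b] with a=0.3700, b=0.7669 → 1.0000
((Q ∧ ¬T) ∨ U) ∧ (P → (Q ∨ T)) = a·b on (0.7152, 1.0000) = 0.7152

0.715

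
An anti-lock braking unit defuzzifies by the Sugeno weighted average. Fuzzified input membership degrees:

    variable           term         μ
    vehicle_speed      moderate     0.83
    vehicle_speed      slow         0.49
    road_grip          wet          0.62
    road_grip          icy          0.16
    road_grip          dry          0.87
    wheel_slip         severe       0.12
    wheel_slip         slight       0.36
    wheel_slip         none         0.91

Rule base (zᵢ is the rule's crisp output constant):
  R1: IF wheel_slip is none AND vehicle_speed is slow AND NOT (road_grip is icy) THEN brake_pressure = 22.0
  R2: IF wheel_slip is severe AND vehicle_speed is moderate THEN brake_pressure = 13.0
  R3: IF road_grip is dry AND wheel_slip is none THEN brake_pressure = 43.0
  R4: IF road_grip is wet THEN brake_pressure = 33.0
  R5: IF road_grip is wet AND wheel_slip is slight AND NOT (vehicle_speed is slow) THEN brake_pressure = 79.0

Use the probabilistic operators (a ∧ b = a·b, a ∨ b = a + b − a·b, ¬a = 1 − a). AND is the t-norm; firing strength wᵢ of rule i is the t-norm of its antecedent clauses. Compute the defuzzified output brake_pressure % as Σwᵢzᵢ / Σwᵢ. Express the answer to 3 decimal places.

R1 (z=22.0): none=0.91, slow=0.49, ¬icy=1−0.16=0.84; AND[a·b] → w = 0.3746
R2 (z=13.0): severe=0.12, moderate=0.83; AND[a·b] → w = 0.0996
R3 (z=43.0): dry=0.87, none=0.91; AND[a·b] → w = 0.7917
R4 (z=33.0): wet=0.62 → w = 0.6200
R5 (z=79.0): wet=0.62, slight=0.36, ¬slow=1−0.49=0.51; AND[a·b] → w = 0.1138
Weighted average = (0.3746·22.0 + 0.0996·13.0 + 0.7917·43.0 + 0.6200·33.0 + 0.1138·79.0) / (0.3746 + 0.0996 + 0.7917 + 0.6200 + 0.1138)
  = 73.0309 / 1.9997 = 36.521

36.521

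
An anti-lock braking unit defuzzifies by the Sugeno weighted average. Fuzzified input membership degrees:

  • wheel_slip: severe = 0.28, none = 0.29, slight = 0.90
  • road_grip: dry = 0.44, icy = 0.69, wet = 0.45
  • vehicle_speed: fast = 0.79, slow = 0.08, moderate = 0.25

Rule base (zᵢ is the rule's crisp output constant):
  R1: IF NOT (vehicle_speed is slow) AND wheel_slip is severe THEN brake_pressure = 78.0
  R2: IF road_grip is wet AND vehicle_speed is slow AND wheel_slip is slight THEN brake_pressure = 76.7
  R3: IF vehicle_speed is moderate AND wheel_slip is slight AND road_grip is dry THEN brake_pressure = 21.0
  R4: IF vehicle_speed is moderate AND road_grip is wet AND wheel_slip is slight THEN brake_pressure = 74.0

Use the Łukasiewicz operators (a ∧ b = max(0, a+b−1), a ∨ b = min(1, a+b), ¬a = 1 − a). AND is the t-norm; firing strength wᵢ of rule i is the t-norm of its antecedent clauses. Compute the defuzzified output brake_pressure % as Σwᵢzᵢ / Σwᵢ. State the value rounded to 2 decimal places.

78.00

R1 (z=78.0): ¬slow=1−0.08=0.92, severe=0.28; AND[max(0, a+b−1)] → w = 0.20
R2 (z=76.7): wet=0.45, slow=0.08, slight=0.90; AND[max(0, a+b−1)] → w = 0.00
R3 (z=21.0): moderate=0.25, slight=0.90, dry=0.44; AND[max(0, a+b−1)] → w = 0.00
R4 (z=74.0): moderate=0.25, wet=0.45, slight=0.90; AND[max(0, a+b−1)] → w = 0.00
Weighted average = (0.20·78.0 + 0.00·76.7 + 0.00·21.0 + 0.00·74.0) / (0.20 + 0.00 + 0.00 + 0.00)
  = 15.6000 / 0.2000 = 78.00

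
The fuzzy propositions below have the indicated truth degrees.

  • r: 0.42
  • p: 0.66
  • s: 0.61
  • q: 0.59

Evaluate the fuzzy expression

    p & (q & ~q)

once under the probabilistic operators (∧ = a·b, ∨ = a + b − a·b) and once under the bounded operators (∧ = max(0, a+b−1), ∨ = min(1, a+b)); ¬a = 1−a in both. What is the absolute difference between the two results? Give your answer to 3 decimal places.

0.160

Under probabilistic:
  ~q = 1 − 0.5900 = 0.4100
  q & ~q = a·b on (0.5900, 0.4100) = 0.2419
  p & (q & ~q) = a·b on (0.6600, 0.2419) = 0.1597
  → value = 0.1597
Under bounded:
  ~q = 1 − 0.59 = 0.41
  q & ~q = max(0, a+b−1) on (0.59, 0.41) = 0.00
  p & (q & ~q) = max(0, a+b−1) on (0.66, 0.00) = 0.00
  → value = 0.0000
|0.1597 − 0.0000| = 0.160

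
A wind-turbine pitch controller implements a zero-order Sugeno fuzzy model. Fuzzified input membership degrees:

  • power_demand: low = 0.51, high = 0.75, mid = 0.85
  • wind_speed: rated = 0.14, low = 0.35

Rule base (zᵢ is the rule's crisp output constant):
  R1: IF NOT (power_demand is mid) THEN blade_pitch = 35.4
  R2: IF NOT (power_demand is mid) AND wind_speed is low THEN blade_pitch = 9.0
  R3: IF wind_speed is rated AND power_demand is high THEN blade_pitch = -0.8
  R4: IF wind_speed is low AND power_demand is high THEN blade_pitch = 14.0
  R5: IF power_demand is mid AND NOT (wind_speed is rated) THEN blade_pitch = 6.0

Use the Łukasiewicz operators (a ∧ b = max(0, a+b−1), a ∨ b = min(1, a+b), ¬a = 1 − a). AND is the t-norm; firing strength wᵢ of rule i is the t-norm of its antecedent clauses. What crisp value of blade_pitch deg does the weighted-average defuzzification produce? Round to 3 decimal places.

R1 (z=35.4): ¬mid=1−0.85=0.15 → w = 0.15
R2 (z=9.0): ¬mid=1−0.85=0.15, low=0.35; AND[max(0, a+b−1)] → w = 0.00
R3 (z=-0.8): rated=0.14, high=0.75; AND[max(0, a+b−1)] → w = 0.00
R4 (z=14.0): low=0.35, high=0.75; AND[max(0, a+b−1)] → w = 0.10
R5 (z=6.0): mid=0.85, ¬rated=1−0.14=0.86; AND[max(0, a+b−1)] → w = 0.71
Weighted average = (0.15·35.4 + 0.00·9.0 + 0.00·-0.8 + 0.10·14.0 + 0.71·6.0) / (0.15 + 0.00 + 0.00 + 0.10 + 0.71)
  = 10.9700 / 0.9600 = 11.427

11.427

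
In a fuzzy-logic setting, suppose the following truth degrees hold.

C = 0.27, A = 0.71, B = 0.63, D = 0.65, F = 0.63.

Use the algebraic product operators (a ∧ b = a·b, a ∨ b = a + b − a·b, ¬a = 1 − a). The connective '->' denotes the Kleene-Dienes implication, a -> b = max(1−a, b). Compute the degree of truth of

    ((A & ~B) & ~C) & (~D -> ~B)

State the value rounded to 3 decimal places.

~B = 1 − 0.6300 = 0.3700
A & ~B = a·b on (0.7100, 0.3700) = 0.2627
~C = 1 − 0.2700 = 0.7300
(A & ~B) & ~C = a·b on (0.2627, 0.7300) = 0.1918
~D = 1 − 0.6500 = 0.3500
~B = 1 − 0.6300 = 0.3700
~D -> ~B  [Kleene-Dienes: max(1−a, b)] with a=0.3500, b=0.3700 → 0.6500
((A & ~B) & ~C) & (~D -> ~B) = a·b on (0.1918, 0.6500) = 0.1247

0.125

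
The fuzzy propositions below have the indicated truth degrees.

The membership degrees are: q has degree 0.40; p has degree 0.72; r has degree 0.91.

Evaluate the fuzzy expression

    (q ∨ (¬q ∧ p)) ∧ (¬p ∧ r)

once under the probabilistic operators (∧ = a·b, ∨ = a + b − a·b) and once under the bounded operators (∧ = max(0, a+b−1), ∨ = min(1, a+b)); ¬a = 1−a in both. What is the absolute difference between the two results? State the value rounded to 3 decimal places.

Under probabilistic:
  ¬q = 1 − 0.4000 = 0.6000
  ¬q ∧ p = a·b on (0.6000, 0.7200) = 0.4320
  q ∨ (¬q ∧ p) = a + b − a·b on (0.4000, 0.4320) = 0.6592
  ¬p = 1 − 0.7200 = 0.2800
  ¬p ∧ r = a·b on (0.2800, 0.9100) = 0.2548
  (q ∨ (¬q ∧ p)) ∧ (¬p ∧ r) = a·b on (0.6592, 0.2548) = 0.1680
  → value = 0.1680
Under bounded:
  ¬q = 1 − 0.40 = 0.60
  ¬q ∧ p = max(0, a+b−1) on (0.60, 0.72) = 0.32
  q ∨ (¬q ∧ p) = min(1, a+b) on (0.40, 0.32) = 0.72
  ¬p = 1 − 0.72 = 0.28
  ¬p ∧ r = max(0, a+b−1) on (0.28, 0.91) = 0.19
  (q ∨ (¬q ∧ p)) ∧ (¬p ∧ r) = max(0, a+b−1) on (0.72, 0.19) = 0.00
  → value = 0.0000
|0.1680 − 0.0000| = 0.168

0.168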